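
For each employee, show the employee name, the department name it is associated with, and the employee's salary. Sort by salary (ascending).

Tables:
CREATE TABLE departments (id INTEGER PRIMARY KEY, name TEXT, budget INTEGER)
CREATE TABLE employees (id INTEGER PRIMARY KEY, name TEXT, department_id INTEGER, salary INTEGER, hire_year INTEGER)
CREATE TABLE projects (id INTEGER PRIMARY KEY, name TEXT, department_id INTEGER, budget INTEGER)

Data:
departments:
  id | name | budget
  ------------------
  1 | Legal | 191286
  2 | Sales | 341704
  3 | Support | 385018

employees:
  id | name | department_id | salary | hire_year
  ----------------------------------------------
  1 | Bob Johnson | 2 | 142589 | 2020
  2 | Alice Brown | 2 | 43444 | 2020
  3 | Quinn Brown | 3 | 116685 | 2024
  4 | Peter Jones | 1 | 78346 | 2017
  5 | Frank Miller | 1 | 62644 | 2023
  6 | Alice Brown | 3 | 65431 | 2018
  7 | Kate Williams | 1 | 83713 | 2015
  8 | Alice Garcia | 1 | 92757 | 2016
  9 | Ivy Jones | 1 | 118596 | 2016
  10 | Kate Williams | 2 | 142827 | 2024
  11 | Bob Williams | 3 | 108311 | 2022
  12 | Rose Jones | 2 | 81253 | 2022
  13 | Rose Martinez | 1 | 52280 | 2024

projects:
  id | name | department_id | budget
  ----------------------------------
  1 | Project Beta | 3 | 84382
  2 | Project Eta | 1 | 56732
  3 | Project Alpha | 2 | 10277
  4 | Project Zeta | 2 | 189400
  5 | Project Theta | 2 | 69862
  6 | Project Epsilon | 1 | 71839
SELECT c.name, p.name AS department, c.salary FROM employees c JOIN departments p ON c.department_id = p.id ORDER BY c.salary ASC

Execution result:
name | department | salary
Alice Brown | Sales | 43444
Rose Martinez | Legal | 52280
Frank Miller | Legal | 62644
Alice Brown | Support | 65431
Peter Jones | Legal | 78346
Rose Jones | Sales | 81253
Kate Williams | Legal | 83713
Alice Garcia | Legal | 92757
Bob Williams | Support | 108311
Quinn Brown | Support | 116685
Ivy Jones | Legal | 118596
Bob Johnson | Sales | 142589
Kate Williams | Sales | 142827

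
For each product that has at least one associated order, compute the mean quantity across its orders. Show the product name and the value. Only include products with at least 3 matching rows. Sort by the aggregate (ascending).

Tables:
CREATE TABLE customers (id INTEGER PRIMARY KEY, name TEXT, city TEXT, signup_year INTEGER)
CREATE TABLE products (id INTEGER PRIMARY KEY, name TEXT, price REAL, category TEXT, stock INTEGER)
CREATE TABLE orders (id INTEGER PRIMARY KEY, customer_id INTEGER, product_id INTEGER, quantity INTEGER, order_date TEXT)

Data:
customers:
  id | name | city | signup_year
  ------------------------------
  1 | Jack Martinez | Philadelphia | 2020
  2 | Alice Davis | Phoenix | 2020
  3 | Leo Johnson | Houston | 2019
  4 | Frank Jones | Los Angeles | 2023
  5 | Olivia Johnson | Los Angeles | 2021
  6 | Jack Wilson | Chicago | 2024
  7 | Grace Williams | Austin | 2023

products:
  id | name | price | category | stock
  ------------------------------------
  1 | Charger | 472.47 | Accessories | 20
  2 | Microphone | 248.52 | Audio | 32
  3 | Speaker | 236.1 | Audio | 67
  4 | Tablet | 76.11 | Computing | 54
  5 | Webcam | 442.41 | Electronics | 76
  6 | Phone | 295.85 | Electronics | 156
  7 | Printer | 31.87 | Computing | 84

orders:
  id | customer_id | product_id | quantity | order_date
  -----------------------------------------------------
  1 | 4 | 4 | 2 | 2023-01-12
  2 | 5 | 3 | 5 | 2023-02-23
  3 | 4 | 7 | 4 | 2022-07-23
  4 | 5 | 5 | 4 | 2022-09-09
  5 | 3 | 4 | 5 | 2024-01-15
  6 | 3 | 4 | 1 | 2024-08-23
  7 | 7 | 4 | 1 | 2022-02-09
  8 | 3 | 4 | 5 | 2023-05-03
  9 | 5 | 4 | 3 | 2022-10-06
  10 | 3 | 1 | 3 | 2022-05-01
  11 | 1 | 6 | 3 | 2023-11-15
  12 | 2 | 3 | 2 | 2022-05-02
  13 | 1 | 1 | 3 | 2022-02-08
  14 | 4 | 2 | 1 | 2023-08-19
SELECT p.name, AVG(c.quantity) AS avg_quantity FROM orders c JOIN products p ON c.product_id = p.id GROUP BY p.id, p.name HAVING COUNT(*) >= 3 ORDER BY avg_quantity ASC

Execution result:
name | avg_quantity
Tablet | 2.83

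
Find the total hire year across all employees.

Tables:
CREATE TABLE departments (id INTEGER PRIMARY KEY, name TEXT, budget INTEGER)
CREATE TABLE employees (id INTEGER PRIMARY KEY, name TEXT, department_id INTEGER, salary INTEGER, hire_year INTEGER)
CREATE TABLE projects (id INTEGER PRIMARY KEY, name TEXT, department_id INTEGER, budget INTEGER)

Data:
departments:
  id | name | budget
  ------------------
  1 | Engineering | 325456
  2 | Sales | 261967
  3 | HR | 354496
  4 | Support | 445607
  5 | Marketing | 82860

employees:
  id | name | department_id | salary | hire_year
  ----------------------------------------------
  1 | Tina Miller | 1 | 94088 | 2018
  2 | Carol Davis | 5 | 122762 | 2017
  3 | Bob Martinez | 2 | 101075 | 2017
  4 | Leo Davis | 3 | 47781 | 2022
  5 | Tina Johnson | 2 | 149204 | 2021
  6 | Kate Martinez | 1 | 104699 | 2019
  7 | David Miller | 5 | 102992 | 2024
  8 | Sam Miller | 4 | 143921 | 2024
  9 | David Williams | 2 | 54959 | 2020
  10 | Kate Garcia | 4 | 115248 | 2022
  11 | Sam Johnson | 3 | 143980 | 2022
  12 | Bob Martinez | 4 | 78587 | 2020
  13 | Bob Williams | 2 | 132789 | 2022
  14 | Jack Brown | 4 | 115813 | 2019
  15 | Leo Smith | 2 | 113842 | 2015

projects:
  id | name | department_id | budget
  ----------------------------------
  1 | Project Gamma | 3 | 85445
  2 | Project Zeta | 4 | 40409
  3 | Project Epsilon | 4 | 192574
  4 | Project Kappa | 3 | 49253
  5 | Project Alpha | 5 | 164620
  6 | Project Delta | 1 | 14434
SELECT SUM(hire_year) FROM employees

Execution result:
30302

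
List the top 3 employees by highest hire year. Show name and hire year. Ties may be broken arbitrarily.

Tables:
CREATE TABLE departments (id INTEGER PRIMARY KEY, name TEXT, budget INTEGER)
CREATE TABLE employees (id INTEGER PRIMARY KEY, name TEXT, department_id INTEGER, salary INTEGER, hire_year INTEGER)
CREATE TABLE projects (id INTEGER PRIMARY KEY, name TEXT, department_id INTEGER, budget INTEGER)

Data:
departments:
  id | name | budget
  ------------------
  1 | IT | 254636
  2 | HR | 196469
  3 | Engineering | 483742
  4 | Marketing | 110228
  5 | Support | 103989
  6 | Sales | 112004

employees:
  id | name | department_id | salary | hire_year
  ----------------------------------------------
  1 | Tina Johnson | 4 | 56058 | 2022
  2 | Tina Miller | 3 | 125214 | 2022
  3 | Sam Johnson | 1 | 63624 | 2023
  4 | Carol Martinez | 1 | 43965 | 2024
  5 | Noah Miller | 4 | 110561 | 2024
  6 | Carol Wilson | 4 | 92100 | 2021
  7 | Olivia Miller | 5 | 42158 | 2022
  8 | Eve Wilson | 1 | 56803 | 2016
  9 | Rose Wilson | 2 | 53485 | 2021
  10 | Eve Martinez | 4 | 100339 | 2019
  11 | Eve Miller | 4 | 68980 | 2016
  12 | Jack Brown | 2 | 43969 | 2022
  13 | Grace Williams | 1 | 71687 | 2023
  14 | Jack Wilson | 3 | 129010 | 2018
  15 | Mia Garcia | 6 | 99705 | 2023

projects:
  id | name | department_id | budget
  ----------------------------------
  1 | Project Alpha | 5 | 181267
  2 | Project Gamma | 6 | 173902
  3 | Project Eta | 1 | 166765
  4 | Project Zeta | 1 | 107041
SELECT name, hire_year FROM employees ORDER BY hire_year DESC LIMIT 3

Execution result:
name | hire_year
Carol Martinez | 2024
Noah Miller | 2024
Sam Johnson | 2023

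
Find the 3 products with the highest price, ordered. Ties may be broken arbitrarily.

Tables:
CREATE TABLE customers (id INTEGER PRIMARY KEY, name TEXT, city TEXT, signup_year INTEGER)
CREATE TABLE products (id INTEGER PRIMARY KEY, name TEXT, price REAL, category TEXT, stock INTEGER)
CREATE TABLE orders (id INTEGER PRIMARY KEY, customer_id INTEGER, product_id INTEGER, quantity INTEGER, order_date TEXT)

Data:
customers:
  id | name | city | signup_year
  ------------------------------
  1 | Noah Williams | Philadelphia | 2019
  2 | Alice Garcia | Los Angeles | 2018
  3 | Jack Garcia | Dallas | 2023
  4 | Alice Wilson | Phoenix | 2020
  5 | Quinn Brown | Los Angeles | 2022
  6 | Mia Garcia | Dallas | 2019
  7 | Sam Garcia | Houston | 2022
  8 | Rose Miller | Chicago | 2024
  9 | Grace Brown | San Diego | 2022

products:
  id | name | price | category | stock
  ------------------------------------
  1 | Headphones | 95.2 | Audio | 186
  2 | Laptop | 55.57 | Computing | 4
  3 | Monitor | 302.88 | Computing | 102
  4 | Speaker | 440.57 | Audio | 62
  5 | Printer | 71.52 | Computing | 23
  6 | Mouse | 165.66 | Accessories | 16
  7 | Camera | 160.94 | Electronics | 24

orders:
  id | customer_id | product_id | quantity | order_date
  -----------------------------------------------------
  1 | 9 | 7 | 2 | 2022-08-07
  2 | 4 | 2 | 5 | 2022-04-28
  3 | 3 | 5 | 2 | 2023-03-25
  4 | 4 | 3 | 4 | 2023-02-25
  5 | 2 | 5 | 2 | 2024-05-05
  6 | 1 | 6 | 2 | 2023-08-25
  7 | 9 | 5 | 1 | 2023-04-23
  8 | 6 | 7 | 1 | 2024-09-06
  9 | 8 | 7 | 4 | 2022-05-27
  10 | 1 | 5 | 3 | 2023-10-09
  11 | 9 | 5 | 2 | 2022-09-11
SELECT name, price FROM products ORDER BY price DESC LIMIT 3

Execution result:
name | price
Speaker | 440.57
Monitor | 302.88
Mouse | 165.66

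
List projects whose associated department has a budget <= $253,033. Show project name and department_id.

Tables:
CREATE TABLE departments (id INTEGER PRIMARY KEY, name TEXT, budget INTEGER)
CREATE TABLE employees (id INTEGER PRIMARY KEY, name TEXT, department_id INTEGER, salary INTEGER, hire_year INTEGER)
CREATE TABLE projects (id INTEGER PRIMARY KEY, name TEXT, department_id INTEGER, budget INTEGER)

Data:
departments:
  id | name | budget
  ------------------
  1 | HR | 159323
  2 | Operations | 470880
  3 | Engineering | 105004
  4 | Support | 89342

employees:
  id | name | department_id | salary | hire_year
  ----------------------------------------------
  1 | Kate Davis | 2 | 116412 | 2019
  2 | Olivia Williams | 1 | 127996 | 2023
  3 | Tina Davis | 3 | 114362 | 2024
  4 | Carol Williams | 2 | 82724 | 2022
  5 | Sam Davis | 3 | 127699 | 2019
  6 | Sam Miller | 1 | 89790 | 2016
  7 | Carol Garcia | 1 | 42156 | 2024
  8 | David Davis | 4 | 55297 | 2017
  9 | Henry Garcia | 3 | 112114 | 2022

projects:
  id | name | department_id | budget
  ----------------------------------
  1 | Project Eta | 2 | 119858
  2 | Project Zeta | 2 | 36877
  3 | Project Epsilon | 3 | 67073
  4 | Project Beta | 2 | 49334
SELECT name, department_id FROM projects WHERE department_id IN (SELECT id FROM departments WHERE budget <= 253033)

Execution result:
name | department_id
Project Epsilon | 3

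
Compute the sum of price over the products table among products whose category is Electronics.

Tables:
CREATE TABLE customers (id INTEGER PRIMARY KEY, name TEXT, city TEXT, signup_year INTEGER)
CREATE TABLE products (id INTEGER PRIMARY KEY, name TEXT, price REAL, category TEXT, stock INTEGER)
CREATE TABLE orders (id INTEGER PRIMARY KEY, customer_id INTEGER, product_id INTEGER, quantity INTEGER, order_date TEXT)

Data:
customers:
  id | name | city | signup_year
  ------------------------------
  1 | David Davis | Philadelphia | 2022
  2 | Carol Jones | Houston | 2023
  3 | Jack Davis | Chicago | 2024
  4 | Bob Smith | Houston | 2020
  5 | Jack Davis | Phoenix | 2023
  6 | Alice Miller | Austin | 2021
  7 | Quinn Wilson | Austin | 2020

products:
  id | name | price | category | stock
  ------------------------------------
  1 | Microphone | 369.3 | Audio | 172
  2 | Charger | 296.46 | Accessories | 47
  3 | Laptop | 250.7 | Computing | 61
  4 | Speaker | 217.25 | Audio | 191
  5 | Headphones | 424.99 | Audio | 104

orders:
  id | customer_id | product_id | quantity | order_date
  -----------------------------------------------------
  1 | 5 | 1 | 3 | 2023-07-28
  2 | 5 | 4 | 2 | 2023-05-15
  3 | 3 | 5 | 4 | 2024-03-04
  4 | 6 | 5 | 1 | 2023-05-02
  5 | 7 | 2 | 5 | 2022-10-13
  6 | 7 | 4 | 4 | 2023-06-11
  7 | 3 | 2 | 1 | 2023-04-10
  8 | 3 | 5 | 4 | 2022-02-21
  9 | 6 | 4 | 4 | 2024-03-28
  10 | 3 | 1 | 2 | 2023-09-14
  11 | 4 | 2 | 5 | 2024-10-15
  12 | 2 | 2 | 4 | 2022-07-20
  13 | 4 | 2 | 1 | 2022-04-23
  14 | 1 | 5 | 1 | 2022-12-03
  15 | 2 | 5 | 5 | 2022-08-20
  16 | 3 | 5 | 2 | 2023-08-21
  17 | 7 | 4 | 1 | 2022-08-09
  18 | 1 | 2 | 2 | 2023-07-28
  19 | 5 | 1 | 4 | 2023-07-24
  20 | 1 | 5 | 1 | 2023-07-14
SELECT SUM(price) FROM products WHERE category = 'Electronics'

Execution result:
NULL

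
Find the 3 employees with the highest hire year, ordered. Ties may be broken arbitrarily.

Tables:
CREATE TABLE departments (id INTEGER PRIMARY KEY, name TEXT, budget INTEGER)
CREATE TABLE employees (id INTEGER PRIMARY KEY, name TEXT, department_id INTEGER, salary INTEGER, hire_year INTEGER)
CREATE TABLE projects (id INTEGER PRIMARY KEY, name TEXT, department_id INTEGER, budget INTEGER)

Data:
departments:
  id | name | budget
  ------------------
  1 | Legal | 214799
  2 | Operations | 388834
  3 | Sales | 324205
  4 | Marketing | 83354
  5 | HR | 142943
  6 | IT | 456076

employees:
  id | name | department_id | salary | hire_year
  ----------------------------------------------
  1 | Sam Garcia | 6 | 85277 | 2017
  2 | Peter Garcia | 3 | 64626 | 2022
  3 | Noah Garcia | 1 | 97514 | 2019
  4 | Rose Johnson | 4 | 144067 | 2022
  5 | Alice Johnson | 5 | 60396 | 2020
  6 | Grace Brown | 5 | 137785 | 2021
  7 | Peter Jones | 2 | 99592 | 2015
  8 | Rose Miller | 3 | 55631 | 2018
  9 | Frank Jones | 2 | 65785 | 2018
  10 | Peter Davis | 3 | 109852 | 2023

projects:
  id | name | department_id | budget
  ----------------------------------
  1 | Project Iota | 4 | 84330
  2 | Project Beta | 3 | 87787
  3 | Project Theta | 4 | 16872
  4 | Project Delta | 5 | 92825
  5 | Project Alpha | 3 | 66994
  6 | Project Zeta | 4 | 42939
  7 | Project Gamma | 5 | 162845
SELECT name, hire_year FROM employees ORDER BY hire_year DESC LIMIT 3

Execution result:
name | hire_year
Peter Davis | 2023
Peter Garcia | 2022
Rose Johnson | 2022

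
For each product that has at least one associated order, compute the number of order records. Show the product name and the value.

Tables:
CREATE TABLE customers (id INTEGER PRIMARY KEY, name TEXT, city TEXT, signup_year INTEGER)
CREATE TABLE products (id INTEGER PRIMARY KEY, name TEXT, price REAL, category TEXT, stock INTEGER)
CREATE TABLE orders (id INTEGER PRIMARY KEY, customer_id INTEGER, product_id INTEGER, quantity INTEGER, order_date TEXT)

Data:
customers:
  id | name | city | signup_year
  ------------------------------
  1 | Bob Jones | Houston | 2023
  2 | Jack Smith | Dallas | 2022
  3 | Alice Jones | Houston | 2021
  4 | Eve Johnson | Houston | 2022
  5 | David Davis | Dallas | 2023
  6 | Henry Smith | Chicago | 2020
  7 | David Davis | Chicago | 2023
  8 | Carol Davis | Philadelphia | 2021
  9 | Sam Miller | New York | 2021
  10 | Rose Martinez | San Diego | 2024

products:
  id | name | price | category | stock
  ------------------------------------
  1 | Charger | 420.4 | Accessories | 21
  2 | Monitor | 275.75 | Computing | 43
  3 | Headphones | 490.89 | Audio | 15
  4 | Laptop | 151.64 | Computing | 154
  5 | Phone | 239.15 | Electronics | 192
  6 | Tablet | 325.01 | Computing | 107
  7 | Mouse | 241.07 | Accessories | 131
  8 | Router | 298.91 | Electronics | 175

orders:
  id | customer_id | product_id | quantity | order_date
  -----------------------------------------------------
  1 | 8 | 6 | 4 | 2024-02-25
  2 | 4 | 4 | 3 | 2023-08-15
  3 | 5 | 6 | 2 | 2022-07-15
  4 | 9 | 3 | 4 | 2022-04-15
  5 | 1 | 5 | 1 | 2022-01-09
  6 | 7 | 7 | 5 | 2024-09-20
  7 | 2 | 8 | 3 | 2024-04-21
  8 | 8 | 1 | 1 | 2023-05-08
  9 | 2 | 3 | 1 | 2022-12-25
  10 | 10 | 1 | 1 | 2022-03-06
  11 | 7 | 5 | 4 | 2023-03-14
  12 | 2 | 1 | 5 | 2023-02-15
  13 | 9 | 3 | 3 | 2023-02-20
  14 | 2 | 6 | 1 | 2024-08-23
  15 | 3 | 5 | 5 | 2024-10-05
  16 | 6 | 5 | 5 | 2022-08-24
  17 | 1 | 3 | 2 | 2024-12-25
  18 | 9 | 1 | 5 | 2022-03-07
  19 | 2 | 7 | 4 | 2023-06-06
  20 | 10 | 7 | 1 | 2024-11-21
SELECT p.name, COUNT(*) AS n FROM orders c JOIN products p ON c.product_id = p.id GROUP BY p.id, p.name

Execution result:
name | n
Charger | 4
Headphones | 4
Laptop | 1
Phone | 4
Tablet | 3
Mouse | 3
Router | 1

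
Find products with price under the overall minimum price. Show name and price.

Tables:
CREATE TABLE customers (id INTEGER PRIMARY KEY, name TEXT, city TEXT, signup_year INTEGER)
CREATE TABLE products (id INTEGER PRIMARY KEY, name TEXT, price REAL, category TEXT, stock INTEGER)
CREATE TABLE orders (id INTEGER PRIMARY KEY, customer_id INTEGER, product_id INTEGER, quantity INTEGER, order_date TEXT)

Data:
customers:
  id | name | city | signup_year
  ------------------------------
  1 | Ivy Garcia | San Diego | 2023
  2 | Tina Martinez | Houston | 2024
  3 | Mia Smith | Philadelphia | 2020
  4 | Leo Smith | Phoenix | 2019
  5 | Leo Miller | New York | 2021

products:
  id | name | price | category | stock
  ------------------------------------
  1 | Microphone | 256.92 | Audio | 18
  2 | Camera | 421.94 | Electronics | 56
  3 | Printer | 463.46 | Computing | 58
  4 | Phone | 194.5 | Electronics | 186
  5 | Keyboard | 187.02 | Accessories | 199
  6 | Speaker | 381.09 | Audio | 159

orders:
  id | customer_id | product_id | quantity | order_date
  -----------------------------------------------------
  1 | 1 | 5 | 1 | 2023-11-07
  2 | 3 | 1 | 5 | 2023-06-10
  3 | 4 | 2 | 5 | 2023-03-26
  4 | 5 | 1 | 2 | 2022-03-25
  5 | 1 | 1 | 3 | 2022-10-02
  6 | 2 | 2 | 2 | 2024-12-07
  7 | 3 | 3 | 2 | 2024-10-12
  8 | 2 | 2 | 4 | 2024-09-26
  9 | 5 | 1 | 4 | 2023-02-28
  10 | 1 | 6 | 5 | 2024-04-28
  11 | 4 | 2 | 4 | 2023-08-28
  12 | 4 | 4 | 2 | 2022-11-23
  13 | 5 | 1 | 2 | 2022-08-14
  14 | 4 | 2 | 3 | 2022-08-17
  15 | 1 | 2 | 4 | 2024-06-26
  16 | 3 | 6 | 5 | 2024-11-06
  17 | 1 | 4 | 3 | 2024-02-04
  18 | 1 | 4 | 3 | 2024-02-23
SELECT name, price FROM products WHERE price < (SELECT MIN(price) FROM products)

Execution result:
(no rows)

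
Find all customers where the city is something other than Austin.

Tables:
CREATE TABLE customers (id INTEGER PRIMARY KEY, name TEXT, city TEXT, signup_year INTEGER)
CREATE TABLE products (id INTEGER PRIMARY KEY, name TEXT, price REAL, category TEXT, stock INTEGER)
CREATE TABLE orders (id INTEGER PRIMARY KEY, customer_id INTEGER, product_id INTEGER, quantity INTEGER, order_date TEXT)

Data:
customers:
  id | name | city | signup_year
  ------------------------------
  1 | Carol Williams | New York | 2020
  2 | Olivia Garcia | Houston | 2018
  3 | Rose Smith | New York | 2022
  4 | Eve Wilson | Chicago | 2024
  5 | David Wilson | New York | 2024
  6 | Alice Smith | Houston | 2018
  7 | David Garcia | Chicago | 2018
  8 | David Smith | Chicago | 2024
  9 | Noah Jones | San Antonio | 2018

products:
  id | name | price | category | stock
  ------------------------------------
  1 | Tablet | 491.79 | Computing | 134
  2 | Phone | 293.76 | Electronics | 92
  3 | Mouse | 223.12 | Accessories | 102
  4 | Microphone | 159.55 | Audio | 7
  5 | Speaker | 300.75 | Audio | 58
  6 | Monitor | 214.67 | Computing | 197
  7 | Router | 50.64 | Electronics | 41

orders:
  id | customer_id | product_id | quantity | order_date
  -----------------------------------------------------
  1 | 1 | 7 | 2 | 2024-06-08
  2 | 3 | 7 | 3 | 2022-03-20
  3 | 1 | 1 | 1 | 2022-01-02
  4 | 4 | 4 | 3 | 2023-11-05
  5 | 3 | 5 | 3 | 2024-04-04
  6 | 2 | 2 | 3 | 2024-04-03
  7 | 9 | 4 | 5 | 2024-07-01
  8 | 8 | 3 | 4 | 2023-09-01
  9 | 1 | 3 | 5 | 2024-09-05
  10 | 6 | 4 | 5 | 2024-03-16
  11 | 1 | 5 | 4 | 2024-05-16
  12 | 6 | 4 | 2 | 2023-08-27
SELECT name, city FROM customers WHERE city <> 'Austin'

Execution result:
name | city
Carol Williams | New York
Olivia Garcia | Houston
Rose Smith | New York
Eve Wilson | Chicago
David Wilson | New York
Alice Smith | Houston
David Garcia | Chicago
David Smith | Chicago
Noah Jones | San Antonio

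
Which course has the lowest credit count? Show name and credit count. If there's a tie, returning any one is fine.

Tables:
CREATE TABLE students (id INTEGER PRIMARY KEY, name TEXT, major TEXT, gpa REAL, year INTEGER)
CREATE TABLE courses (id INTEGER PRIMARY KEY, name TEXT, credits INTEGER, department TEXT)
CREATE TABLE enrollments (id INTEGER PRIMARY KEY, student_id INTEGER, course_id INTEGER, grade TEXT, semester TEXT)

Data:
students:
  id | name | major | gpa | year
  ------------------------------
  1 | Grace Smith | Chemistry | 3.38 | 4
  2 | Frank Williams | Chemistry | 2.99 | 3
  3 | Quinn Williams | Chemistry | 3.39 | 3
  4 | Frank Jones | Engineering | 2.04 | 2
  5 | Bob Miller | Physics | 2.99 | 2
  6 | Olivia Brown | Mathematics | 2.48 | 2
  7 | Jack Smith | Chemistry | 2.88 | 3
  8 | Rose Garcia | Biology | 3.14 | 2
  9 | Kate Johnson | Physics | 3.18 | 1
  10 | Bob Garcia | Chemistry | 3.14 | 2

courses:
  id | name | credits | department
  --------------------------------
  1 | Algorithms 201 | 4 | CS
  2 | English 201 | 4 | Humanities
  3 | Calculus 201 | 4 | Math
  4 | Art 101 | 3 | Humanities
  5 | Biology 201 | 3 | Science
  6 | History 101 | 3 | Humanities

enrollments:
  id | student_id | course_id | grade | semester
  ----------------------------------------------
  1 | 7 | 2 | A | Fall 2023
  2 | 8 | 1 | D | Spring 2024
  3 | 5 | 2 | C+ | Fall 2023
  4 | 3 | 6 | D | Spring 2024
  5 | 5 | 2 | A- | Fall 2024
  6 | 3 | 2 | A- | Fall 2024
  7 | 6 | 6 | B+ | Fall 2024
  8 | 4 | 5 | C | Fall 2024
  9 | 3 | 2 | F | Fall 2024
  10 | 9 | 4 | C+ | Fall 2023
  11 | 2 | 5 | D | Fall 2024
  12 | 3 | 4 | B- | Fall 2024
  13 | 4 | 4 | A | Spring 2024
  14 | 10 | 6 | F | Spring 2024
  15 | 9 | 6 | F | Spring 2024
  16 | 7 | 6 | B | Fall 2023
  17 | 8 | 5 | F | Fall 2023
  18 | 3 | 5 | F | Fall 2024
SELECT name, credits FROM courses ORDER BY credits ASC LIMIT 1

Execution result:
name | credits
Art 101 | 3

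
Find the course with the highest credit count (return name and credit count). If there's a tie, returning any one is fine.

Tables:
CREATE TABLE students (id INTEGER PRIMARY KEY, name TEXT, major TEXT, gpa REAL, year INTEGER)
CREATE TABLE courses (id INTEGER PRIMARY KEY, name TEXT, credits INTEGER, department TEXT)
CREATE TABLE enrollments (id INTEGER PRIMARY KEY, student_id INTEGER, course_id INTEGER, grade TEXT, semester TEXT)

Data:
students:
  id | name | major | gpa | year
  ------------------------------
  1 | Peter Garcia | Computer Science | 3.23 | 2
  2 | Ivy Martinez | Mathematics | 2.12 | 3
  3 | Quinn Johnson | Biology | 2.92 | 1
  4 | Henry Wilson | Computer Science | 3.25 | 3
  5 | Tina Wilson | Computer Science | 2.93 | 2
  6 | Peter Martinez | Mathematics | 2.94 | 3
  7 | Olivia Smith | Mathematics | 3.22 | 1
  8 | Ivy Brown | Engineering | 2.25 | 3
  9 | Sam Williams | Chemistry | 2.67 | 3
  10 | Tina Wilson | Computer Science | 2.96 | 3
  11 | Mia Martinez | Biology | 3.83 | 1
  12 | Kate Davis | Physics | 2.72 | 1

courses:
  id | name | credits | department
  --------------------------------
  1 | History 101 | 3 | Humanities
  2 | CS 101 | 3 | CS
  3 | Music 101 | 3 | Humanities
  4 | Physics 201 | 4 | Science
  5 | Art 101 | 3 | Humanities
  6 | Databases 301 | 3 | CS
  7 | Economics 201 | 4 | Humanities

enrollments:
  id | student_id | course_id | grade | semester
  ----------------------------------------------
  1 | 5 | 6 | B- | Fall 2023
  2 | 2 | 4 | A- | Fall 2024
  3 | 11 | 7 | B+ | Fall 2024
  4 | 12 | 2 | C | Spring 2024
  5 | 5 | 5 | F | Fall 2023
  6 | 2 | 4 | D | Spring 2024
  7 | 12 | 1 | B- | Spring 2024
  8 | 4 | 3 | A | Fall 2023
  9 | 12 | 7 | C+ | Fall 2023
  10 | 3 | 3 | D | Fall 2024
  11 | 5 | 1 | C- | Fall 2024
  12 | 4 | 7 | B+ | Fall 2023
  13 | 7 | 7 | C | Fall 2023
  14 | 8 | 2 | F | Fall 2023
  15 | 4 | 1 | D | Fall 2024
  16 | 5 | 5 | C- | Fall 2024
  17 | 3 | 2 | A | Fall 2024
SELECT name, credits FROM courses ORDER BY credits DESC LIMIT 1

Execution result:
name | credits
Physics 201 | 4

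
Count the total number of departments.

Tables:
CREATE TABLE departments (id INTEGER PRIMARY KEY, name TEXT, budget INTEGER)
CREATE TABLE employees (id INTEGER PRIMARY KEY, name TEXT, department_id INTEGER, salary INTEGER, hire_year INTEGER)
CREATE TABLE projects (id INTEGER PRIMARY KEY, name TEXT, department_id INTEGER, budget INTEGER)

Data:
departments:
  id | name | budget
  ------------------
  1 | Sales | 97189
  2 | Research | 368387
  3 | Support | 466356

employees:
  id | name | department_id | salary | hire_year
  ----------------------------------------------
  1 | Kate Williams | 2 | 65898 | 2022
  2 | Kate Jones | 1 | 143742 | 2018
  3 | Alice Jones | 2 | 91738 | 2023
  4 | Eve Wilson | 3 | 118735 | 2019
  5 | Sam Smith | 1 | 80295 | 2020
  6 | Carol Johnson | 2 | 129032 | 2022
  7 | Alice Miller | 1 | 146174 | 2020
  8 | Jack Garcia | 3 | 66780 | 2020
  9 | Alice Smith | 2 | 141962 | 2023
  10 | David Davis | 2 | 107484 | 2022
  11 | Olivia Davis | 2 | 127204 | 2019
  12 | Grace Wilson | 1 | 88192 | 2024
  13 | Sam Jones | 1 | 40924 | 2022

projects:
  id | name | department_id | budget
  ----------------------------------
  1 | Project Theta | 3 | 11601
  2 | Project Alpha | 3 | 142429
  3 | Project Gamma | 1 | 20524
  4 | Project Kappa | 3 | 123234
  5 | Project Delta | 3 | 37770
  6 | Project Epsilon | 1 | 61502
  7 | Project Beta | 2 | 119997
SELECT COUNT(*) FROM departments

Execution result:
3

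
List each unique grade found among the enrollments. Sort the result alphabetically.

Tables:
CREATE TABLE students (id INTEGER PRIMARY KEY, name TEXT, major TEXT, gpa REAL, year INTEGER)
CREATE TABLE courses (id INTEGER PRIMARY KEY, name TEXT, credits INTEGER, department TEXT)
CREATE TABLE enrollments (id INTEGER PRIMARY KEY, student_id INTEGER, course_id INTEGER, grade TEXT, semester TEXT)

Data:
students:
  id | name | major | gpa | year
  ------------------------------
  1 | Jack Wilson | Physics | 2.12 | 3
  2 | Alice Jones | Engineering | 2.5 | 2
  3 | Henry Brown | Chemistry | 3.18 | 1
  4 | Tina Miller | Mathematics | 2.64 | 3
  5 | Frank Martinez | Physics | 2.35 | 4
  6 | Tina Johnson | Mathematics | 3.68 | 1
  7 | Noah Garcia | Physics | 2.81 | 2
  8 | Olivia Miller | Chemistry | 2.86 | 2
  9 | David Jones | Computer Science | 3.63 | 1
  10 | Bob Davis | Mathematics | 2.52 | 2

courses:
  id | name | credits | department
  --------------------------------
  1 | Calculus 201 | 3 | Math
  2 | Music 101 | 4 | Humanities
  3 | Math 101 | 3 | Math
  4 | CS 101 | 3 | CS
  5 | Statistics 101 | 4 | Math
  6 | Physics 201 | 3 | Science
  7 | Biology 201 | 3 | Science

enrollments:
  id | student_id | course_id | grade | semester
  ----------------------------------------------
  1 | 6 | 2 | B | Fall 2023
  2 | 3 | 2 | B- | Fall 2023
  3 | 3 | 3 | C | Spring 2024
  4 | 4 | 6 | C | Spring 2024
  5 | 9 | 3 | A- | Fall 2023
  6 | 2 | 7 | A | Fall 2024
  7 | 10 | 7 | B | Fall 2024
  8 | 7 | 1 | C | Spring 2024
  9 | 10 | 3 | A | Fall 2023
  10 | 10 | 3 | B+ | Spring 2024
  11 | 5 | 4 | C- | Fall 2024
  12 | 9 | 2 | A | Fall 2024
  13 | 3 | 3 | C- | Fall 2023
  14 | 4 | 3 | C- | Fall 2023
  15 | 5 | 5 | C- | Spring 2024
SELECT DISTINCT grade FROM enrollments ORDER BY grade

Execution result:
grade
A
A-
B
B+
B-
C
C-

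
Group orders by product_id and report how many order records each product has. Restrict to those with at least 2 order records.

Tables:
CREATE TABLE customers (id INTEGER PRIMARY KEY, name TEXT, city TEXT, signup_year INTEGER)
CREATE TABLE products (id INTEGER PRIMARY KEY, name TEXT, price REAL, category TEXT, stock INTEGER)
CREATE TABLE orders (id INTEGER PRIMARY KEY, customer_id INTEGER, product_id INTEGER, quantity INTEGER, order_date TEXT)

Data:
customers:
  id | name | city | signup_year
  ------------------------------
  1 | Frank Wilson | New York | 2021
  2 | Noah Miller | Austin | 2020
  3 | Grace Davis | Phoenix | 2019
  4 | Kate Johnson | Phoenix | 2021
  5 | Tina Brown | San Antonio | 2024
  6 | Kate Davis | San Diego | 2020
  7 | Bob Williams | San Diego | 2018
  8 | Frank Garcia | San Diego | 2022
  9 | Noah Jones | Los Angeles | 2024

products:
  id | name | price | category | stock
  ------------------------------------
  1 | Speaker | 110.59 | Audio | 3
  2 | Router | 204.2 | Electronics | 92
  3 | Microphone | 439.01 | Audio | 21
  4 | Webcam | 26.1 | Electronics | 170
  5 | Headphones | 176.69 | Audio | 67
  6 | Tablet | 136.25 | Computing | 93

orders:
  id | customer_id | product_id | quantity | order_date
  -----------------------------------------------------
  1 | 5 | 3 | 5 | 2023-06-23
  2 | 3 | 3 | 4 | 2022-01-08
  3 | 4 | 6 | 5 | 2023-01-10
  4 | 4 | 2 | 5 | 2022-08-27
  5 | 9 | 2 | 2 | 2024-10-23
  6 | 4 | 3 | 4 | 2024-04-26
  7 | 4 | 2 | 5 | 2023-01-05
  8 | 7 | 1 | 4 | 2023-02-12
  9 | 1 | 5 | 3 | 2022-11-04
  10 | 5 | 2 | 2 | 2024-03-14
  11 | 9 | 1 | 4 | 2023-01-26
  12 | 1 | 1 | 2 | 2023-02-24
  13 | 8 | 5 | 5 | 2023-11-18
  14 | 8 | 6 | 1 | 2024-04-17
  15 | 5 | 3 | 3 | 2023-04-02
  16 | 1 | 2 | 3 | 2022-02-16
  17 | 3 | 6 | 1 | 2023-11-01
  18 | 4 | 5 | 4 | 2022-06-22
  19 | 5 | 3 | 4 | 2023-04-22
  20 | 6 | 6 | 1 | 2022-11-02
SELECT product_id, COUNT(*) AS order_count FROM orders GROUP BY product_id HAVING COUNT(*) >= 2

Execution result:
product_id | order_count
1 | 3
2 | 5
3 | 5
5 | 3
6 | 4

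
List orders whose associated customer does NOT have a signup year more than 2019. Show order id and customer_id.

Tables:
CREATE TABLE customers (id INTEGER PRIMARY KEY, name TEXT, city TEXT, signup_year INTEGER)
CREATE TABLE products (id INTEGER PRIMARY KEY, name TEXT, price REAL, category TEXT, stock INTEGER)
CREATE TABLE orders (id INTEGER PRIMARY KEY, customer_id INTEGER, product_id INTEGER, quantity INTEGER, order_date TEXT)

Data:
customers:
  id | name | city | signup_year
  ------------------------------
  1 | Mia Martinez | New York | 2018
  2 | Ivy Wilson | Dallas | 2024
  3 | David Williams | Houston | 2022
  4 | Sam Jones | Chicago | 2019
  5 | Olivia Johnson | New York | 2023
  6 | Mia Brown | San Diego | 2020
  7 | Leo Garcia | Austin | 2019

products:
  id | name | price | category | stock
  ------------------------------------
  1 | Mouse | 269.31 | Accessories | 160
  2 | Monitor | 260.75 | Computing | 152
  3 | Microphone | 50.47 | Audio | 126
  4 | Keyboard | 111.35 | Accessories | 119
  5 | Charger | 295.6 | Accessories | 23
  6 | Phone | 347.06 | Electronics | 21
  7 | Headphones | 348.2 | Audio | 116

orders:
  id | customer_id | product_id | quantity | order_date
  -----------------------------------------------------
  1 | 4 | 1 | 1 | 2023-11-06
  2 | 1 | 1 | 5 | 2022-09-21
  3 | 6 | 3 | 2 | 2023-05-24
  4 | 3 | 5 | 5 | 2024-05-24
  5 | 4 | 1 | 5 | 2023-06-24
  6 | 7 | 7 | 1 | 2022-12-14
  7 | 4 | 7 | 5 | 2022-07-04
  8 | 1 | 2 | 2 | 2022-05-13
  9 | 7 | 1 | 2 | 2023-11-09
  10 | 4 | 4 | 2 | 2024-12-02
SELECT id, customer_id FROM orders WHERE customer_id NOT IN (SELECT id FROM customers WHERE signup_year > 2019)

Execution result:
id | customer_id
1 | 4
2 | 1
5 | 4
6 | 7
7 | 4
8 | 1
9 | 7
10 | 4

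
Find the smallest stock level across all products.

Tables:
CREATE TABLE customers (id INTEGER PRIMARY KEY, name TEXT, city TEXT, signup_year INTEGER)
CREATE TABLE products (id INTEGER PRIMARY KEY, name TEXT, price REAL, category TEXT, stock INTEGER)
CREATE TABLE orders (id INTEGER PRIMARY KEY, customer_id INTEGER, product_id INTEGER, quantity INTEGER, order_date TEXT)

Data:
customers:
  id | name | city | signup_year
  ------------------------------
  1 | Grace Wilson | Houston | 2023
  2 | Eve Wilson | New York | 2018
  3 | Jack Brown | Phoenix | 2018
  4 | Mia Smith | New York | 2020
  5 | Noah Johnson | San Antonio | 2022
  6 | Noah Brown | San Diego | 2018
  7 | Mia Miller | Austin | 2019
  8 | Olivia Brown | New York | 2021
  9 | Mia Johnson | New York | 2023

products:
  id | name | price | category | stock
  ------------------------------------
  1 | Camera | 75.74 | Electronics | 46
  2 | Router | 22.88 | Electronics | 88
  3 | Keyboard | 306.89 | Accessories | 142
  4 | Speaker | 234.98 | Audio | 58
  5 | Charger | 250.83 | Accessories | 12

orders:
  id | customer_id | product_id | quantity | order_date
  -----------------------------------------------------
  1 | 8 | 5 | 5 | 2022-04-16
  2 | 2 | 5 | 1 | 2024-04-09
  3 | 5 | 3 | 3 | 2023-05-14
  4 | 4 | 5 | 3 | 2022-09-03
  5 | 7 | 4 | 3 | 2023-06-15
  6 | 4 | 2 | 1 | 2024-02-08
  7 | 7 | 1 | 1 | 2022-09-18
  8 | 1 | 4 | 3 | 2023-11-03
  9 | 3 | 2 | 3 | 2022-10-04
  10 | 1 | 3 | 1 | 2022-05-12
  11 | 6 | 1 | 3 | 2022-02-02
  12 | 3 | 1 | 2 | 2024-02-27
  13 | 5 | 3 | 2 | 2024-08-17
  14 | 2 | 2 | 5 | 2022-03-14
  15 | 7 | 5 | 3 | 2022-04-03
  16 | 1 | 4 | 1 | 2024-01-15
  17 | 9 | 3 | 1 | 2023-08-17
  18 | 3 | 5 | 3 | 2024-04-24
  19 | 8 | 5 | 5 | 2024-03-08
SELECT MIN(stock) FROM products

Execution result:
12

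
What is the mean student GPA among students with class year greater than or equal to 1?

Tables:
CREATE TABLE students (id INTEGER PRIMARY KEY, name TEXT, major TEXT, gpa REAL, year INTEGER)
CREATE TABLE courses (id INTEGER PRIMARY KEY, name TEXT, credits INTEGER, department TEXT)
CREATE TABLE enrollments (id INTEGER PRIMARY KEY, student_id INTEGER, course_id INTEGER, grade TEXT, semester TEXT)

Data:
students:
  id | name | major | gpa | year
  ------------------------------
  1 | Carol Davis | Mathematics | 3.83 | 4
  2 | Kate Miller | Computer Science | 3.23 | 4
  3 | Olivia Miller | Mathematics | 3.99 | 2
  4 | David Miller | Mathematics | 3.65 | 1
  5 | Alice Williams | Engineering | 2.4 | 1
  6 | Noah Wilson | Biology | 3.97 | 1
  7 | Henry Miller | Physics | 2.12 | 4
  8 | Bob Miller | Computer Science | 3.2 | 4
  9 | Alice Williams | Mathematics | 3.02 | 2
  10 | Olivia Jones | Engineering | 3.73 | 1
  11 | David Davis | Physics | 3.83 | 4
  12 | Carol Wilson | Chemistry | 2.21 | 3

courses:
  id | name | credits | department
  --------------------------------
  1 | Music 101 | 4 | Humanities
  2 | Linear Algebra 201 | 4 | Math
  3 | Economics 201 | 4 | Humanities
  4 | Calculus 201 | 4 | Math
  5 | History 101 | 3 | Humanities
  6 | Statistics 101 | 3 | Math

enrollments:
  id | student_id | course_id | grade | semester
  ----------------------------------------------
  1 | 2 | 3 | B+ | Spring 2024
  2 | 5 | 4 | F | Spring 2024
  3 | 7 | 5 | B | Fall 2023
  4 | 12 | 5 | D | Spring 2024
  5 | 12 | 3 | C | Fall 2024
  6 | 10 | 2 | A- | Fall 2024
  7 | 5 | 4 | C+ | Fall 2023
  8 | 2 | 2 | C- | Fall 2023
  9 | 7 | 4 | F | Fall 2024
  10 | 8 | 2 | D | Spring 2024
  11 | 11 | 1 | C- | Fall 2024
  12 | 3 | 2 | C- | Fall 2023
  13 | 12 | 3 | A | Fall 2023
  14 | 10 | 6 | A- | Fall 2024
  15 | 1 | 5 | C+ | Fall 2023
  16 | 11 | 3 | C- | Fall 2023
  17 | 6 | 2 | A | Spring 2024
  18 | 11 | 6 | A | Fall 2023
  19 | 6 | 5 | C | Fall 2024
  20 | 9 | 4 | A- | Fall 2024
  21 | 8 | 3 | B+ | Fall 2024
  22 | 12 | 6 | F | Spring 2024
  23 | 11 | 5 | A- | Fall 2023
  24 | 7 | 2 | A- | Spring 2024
SELECT AVG(gpa) FROM students WHERE year >= 1

Execution result:
3.27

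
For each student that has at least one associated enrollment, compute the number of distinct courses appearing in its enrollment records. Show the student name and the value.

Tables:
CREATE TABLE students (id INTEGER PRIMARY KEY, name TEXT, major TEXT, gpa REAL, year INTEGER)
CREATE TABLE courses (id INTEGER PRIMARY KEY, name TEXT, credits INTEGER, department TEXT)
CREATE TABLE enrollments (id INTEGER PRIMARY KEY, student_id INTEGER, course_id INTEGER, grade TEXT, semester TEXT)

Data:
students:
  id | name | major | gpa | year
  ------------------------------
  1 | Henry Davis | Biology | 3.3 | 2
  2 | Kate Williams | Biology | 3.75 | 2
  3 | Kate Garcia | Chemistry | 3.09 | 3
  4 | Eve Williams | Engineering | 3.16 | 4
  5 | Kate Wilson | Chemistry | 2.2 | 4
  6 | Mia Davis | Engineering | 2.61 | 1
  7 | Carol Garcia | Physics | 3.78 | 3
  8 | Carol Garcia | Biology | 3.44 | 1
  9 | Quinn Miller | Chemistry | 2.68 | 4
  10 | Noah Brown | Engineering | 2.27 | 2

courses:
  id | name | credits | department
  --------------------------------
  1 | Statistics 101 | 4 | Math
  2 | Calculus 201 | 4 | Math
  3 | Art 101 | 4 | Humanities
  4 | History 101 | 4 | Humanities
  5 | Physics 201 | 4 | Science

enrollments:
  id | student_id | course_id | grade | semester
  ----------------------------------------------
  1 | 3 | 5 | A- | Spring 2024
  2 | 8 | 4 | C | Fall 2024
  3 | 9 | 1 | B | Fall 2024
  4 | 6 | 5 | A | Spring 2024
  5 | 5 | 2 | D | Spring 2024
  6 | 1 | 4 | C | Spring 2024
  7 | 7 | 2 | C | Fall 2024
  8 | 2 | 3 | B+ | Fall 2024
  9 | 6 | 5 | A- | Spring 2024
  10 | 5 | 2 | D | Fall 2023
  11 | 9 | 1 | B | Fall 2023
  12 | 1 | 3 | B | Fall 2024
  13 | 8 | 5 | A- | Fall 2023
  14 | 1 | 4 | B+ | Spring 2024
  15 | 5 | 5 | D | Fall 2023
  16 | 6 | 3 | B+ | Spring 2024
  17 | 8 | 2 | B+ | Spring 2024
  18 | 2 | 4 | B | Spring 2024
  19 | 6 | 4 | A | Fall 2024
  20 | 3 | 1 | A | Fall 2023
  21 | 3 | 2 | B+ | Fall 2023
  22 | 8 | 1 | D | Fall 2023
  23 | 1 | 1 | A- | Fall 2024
SELECT p.name, COUNT(DISTINCT c.course_id) AS distinct_course_count FROM enrollments c JOIN students p ON c.student_id = p.id GROUP BY p.id, p.name

Execution result:
name | distinct_course_count
Henry Davis | 3
Kate Williams | 2
Kate Garcia | 3
Kate Wilson | 2
Mia Davis | 3
Carol Garcia | 1
Carol Garcia | 4
Quinn Miller | 1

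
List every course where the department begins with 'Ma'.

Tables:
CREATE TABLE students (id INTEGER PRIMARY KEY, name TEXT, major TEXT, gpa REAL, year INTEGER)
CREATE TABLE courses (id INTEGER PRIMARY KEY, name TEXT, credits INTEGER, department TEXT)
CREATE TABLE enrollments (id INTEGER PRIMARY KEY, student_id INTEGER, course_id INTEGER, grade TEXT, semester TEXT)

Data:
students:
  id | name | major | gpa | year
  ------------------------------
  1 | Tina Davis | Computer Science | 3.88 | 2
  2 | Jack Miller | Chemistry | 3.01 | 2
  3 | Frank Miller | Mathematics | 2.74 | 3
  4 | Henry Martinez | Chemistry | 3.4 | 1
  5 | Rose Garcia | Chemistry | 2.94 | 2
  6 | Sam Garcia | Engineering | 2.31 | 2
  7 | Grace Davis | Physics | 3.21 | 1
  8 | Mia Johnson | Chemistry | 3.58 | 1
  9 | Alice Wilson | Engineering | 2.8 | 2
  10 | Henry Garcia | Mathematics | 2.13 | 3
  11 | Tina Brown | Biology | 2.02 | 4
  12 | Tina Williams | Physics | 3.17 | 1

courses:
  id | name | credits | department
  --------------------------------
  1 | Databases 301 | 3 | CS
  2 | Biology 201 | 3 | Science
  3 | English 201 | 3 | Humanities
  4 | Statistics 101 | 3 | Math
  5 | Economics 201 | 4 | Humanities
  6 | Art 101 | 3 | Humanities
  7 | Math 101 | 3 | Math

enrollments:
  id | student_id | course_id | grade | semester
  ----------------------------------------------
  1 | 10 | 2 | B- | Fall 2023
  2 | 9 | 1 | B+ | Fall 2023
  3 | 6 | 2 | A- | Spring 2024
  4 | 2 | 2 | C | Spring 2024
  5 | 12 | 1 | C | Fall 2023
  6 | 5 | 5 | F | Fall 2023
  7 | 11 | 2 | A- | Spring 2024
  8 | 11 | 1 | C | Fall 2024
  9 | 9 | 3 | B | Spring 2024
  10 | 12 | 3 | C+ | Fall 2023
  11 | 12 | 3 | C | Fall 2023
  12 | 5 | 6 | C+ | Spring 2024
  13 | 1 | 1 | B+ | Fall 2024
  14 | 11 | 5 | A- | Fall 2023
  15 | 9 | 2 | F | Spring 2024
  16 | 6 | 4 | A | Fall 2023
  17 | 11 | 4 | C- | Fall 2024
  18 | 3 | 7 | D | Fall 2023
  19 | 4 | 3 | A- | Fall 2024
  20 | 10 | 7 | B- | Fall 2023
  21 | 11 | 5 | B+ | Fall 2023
SELECT name, department FROM courses WHERE department LIKE 'Ma%'

Execution result:
name | department
Statistics 101 | Math
Math 101 | Math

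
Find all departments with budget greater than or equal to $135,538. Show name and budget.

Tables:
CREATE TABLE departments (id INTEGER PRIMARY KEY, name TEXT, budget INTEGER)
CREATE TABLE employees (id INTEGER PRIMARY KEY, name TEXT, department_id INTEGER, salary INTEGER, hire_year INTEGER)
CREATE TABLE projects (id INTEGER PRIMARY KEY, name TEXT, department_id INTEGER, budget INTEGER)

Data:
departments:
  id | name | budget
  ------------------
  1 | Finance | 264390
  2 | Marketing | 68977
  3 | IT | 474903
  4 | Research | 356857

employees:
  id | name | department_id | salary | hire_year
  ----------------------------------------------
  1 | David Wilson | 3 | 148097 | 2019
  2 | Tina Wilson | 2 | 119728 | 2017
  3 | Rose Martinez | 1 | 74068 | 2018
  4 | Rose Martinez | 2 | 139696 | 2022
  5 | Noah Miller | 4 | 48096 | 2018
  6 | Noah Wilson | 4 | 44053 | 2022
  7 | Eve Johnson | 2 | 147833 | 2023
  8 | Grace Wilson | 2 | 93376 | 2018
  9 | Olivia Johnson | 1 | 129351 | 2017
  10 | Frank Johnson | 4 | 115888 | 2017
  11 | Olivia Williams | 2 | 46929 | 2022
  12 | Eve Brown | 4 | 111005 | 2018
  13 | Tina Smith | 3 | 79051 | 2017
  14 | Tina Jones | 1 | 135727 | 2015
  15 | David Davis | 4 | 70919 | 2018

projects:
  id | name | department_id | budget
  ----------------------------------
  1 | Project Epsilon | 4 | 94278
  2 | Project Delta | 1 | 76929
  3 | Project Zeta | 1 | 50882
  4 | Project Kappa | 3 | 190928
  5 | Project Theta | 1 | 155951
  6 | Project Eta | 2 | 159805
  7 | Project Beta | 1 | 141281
SELECT name, budget FROM departments WHERE budget >= 135538

Execution result:
name | budget
Finance | 264390
IT | 474903
Research | 356857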